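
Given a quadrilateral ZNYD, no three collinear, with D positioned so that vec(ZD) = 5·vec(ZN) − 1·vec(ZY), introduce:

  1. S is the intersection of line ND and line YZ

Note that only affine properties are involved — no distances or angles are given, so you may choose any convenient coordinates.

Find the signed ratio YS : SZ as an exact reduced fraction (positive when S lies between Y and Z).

YS:SZ = 3

Work in coordinates with Z = (0, 0), N = (1, 0), Y = (0, 1), D = (5, -1).
1. S is the intersection of line ND and line YZ ⇒ S = (0, 1/4)
S = Y + t·(Z−Y) with t = 3/4, so YS:SZ = t:(1−t) = 3/4:1/4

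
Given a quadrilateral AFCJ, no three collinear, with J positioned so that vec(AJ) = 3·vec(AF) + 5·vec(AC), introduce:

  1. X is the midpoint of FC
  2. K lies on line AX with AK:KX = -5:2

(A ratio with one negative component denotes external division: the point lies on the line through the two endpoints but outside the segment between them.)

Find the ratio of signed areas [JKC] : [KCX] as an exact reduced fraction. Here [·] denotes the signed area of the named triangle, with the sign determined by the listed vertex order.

[JKC]:[KCX] = -23/2

Choose coordinates A = (0, 0), F = (1, 0), C = (0, 1), J = (3, 5).
1. X is the midpoint of FC ⇒ X = (1/2, 1/2)
2. K lies on line AX with AK:KX = -5:2 ⇒ K = (5/6, 5/6)
2·[JKC] = -23/6, 2·[KCX] = 1/3
[JKC]:[KCX] = -23/6:1/3 = -23/2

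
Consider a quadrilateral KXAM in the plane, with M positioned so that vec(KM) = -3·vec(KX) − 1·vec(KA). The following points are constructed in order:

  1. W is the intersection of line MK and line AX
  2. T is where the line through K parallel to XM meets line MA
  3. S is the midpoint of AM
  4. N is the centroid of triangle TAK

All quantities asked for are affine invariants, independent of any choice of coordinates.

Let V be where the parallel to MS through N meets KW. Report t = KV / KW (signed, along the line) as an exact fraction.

Assign K = (0, 0), X = (1, 0), A = (0, 1), M = (-3, -1) — the answer is frame-independent, so this choice is without loss of generality.
1. W is the intersection of line MK and line AX ⇒ W = (3/4, 1/4)
2. T is where the line through K parallel to XM meets line MA ⇒ T = (-12/5, -3/5)
3. S is the midpoint of AM ⇒ S = (-3/2, 0)
4. N is the centroid of triangle TAK ⇒ N = (-4/5, 2/15)
through N parallel to MS: direction (3/2, 1); meets KW at V = (-2, -2/3)
V = K + t·(W−K) with t = -8/3

t = -8/3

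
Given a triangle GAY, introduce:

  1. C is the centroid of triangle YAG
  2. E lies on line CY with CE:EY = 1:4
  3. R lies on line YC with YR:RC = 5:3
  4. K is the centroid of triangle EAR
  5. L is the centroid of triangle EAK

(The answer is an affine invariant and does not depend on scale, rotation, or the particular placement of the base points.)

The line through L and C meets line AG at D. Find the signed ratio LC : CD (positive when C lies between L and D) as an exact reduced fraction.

Set G = (0, 0), A = (1, 0), Y = (0, 1); any affine frame gives the same invariant.
1. C is the centroid of triangle YAG ⇒ C = (1/3, 1/3)
2. E lies on line CY with CE:EY = 1:4 ⇒ E = (4/15, 7/15)
3. R lies on line YC with YR:RC = 5:3 ⇒ R = (5/24, 7/12)
4. K is the centroid of triangle EAR ⇒ K = (59/120, 7/20)
5. L is the centroid of triangle EAK ⇒ L = (211/360, 49/180)
line LC meets AG at D = (113/66, 0)
C = L + t·(D−L) with t = -11/49, so LC:CD = -11/49:60/49

LC:CD = -11/60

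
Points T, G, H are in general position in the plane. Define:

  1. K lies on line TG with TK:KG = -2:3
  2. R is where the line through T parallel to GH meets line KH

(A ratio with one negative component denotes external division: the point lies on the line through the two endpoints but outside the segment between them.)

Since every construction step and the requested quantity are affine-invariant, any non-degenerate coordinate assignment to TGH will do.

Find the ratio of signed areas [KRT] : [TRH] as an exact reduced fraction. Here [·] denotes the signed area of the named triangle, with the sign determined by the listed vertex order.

Assign T = (0, 0), G = (1, 0), H = (0, 1) — the answer is frame-independent, so this choice is without loss of generality.
1. K lies on line TG with TK:KG = -2:3 ⇒ K = (-2, 0)
2. R is where the line through T parallel to GH meets line KH ⇒ R = (-2/3, 2/3)
2·[KRT] = -4/3, 2·[TRH] = -2/3
[KRT]:[TRH] = -4/3:-2/3 = 2

[KRT]:[TRH] = 2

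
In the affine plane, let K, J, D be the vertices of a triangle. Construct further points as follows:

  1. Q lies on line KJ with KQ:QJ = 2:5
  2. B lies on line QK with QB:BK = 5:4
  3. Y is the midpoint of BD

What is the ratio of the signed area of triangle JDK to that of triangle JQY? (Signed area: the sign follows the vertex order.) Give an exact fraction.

Work in coordinates with K = (0, 0), J = (1, 0), D = (0, 1).
1. Q lies on line KJ with KQ:QJ = 2:5 ⇒ Q = (2/7, 0)
2. B lies on line QK with QB:BK = 5:4 ⇒ B = (8/63, 0)
3. Y is the midpoint of BD ⇒ Y = (4/63, 1/2)
2·[JDK] = 1, 2·[JQY] = -5/14
[JDK]:[JQY] = 1:-5/14 = -14/5

[JDK]:[JQY] = -14/5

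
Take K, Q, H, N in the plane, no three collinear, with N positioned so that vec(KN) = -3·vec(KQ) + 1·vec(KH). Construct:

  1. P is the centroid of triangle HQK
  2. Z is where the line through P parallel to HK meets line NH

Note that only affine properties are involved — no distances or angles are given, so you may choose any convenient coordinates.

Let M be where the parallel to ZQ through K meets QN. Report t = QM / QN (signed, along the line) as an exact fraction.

Assign K = (0, 0), Q = (1, 0), H = (0, 1), N = (-3, 1) — the answer is frame-independent, so this choice is without loss of generality.
1. P is the centroid of triangle HQK ⇒ P = (1/3, 1/3)
2. Z is where the line through P parallel to HK meets line NH ⇒ Z = (1/3, 1)
through K parallel to ZQ: direction (2/3, -1); meets QN at M = (-1/5, 3/10)
M = Q + t·(N−Q) with t = 3/10

t = 3/10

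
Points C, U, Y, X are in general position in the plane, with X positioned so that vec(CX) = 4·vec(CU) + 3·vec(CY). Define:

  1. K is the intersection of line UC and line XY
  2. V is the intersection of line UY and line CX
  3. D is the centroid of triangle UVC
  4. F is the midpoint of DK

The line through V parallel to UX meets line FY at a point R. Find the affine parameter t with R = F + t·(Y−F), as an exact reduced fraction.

Set C = (0, 0), U = (1, 0), Y = (0, 1), X = (4, 3); any affine frame gives the same invariant.
1. K is the intersection of line UC and line XY ⇒ K = (-2, 0)
2. V is the intersection of line UY and line CX ⇒ V = (4/7, 3/7)
3. D is the centroid of triangle UVC ⇒ D = (11/21, 1/7)
4. F is the midpoint of DK ⇒ F = (-31/42, 1/14)
through V parallel to UX: direction (3, 3); meets FY at R = (-31/7, -32/7)
R = F + t·(Y−F) with t = -5

t = -5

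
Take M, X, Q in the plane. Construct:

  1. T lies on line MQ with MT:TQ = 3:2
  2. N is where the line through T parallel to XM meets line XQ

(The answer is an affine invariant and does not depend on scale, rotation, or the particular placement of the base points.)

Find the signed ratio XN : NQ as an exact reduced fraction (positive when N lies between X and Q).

XN:NQ = 3/2

Set M = (0, 0), X = (1, 0), Q = (0, 1); any affine frame gives the same invariant.
1. T lies on line MQ with MT:TQ = 3:2 ⇒ T = (0, 3/5)
2. N is where the line through T parallel to XM meets line XQ ⇒ N = (2/5, 3/5)
N = X + t·(Q−X) with t = 3/5, so XN:NQ = t:(1−t) = 3/5:2/5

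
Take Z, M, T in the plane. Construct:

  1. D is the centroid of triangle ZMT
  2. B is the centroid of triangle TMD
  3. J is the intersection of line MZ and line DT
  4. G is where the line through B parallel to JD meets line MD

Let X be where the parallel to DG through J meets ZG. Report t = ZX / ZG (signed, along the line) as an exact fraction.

Assign Z = (0, 0), M = (1, 0), T = (0, 1) — the answer is frame-independent, so this choice is without loss of generality.
1. D is the centroid of triangle ZMT ⇒ D = (1/3, 1/3)
2. B is the centroid of triangle TMD ⇒ B = (4/9, 4/9)
3. J is the intersection of line MZ and line DT ⇒ J = (1/2, 0)
4. G is where the line through B parallel to JD meets line MD ⇒ G = (5/9, 2/9)
through J parallel to DG: direction (2/9, -1/9); meets ZG at X = (5/18, 1/9)
X = Z + t·(G−Z) with t = 1/2

t = 1/2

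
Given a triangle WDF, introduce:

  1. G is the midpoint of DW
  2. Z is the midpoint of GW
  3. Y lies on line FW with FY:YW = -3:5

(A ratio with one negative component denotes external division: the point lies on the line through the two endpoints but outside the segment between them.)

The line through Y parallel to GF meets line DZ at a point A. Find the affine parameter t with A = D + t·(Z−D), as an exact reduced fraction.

Assign W = (0, 0), D = (1, 0), F = (0, 1) — the answer is frame-independent, so this choice is without loss of generality.
1. G is the midpoint of DW ⇒ G = (1/2, 0)
2. Z is the midpoint of GW ⇒ Z = (1/4, 0)
3. Y lies on line FW with FY:YW = -3:5 ⇒ Y = (0, 5/2)
through Y parallel to GF: direction (-1/2, 1); meets DZ at A = (5/4, 0)
A = D + t·(Z−D) with t = -1/3

t = -1/3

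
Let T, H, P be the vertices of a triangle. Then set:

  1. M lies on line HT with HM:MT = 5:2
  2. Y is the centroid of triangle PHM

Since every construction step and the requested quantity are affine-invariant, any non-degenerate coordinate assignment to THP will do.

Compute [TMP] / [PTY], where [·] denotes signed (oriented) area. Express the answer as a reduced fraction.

[TMP]:[PTY] = 2/3

Work in coordinates with T = (0, 0), H = (1, 0), P = (0, 1).
1. M lies on line HT with HM:MT = 5:2 ⇒ M = (2/7, 0)
2. Y is the centroid of triangle PHM ⇒ Y = (3/7, 1/3)
2·[TMP] = 2/7, 2·[PTY] = 3/7
[TMP]:[PTY] = 2/7:3/7 = 2/3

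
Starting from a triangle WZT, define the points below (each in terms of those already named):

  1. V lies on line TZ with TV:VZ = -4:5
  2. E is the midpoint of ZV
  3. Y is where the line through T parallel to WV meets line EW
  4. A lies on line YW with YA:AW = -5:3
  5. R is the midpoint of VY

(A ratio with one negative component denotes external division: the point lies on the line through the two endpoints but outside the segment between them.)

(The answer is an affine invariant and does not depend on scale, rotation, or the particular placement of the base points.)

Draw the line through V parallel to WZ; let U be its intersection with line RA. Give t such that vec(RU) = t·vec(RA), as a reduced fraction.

t = -1/21

Assign W = (0, 0), Z = (1, 0), T = (0, 1) — the answer is frame-independent, so this choice is without loss of generality.
1. V lies on line TZ with TV:VZ = -4:5 ⇒ V = (-4, 5)
2. E is the midpoint of ZV ⇒ E = (-3/2, 5/2)
3. Y is where the line through T parallel to WV meets line EW ⇒ Y = (-12/5, 4)
4. A lies on line YW with YA:AW = -5:3 ⇒ A = (18/5, -6)
5. R is the midpoint of VY ⇒ R = (-16/5, 9/2)
through V parallel to WZ: direction (1, 0); meets RA at U = (-74/21, 5)
U = R + t·(A−R) with t = -1/21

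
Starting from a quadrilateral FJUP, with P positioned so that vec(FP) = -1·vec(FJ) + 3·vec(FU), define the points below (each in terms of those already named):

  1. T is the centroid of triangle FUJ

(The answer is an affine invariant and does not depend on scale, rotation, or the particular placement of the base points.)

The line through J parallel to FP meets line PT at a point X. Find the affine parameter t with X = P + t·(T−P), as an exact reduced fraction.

t = 9/4

Work in coordinates with F = (0, 0), J = (1, 0), U = (0, 1), P = (-1, 3).
1. T is the centroid of triangle FUJ ⇒ T = (1/3, 1/3)
through J parallel to FP: direction (-1, 3); meets PT at X = (2, -3)
X = P + t·(T−P) with t = 9/4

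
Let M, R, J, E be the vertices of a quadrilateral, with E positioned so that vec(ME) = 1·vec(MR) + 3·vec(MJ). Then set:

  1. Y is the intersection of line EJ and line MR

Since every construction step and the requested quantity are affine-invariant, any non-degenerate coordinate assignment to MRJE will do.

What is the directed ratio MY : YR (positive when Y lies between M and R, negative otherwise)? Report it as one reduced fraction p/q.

MY:YR = -1/3

Assign M = (0, 0), R = (1, 0), J = (0, 1), E = (1, 3) — the answer is frame-independent, so this choice is without loss of generality.
1. Y is the intersection of line EJ and line MR ⇒ Y = (-1/2, 0)
Y = M + t·(R−M) with t = -1/2, so MY:YR = t:(1−t) = -1/2:3/2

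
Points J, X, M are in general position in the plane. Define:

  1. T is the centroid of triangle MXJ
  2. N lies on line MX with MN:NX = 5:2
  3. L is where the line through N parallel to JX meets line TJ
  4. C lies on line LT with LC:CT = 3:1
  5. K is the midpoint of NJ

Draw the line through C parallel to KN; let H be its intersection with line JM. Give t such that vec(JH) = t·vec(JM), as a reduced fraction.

Assign J = (0, 0), X = (1, 0), M = (0, 1) — the answer is frame-independent, so this choice is without loss of generality.
1. T is the centroid of triangle MXJ ⇒ T = (1/3, 1/3)
2. N lies on line MX with MN:NX = 5:2 ⇒ N = (5/7, 2/7)
3. L is where the line through N parallel to JX meets line TJ ⇒ L = (2/7, 2/7)
4. C lies on line LT with LC:CT = 3:1 ⇒ C = (9/28, 9/28)
5. K is the midpoint of NJ ⇒ K = (5/14, 1/7)
through C parallel to KN: direction (5/14, 1/7); meets JM at H = (0, 27/140)
H = J + t·(M−J) with t = 27/140

t = 27/140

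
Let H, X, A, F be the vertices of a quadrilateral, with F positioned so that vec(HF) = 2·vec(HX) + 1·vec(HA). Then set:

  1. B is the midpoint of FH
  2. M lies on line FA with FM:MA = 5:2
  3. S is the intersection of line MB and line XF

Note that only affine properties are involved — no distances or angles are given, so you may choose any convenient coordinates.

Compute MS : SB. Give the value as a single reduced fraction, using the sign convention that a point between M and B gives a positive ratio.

MS:SB = -20/7

Work in coordinates with H = (0, 0), X = (1, 0), A = (0, 1), F = (2, 1).
1. B is the midpoint of FH ⇒ B = (1, 1/2)
2. M lies on line FA with FM:MA = 5:2 ⇒ M = (4/7, 1)
3. S is the intersection of line MB and line XF ⇒ S = (16/13, 3/13)
S = M + t·(B−M) with t = 20/13, so MS:SB = t:(1−t) = 20/13:-7/13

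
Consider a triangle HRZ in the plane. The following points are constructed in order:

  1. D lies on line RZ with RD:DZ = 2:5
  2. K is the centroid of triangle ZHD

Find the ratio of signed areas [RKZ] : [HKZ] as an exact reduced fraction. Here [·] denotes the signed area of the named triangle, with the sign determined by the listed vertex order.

Set H = (0, 0), R = (1, 0), Z = (0, 1); any affine frame gives the same invariant.
1. D lies on line RZ with RD:DZ = 2:5 ⇒ D = (5/7, 2/7)
2. K is the centroid of triangle ZHD ⇒ K = (5/21, 3/7)
2·[RKZ] = -1/3, 2·[HKZ] = 5/21
[RKZ]:[HKZ] = -1/3:5/21 = -7/5

[RKZ]:[HKZ] = -7/5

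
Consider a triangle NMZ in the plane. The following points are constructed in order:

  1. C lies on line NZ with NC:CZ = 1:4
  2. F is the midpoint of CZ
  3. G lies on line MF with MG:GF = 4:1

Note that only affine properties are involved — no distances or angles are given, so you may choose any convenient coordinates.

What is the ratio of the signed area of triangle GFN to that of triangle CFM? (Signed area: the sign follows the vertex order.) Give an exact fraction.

Set N = (0, 0), M = (1, 0), Z = (0, 1); any affine frame gives the same invariant.
1. C lies on line NZ with NC:CZ = 1:4 ⇒ C = (0, 1/5)
2. F is the midpoint of CZ ⇒ F = (0, 3/5)
3. G lies on line MF with MG:GF = 4:1 ⇒ G = (1/5, 12/25)
2·[GFN] = 3/25, 2·[CFM] = -2/5
[GFN]:[CFM] = 3/25:-2/5 = -3/10

[GFN]:[CFM] = -3/10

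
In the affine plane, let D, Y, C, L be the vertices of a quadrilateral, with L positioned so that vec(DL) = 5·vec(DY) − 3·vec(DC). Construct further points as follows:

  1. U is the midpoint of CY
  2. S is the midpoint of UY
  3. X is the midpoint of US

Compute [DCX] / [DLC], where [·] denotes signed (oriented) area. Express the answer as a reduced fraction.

Choose coordinates D = (0, 0), Y = (1, 0), C = (0, 1), L = (5, -3).
1. U is the midpoint of CY ⇒ U = (1/2, 1/2)
2. S is the midpoint of UY ⇒ S = (3/4, 1/4)
3. X is the midpoint of US ⇒ X = (5/8, 3/8)
2·[DCX] = -5/8, 2·[DLC] = 5
[DCX]:[DLC] = -5/8:5 = -1/8

[DCX]:[DLC] = -1/8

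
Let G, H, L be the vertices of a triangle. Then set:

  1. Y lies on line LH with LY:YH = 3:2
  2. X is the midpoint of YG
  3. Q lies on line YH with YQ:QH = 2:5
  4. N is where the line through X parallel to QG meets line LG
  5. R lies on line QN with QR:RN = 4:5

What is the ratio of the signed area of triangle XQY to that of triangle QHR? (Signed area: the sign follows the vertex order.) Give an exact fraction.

[XQY]:[QHR] = -45/92

Set G = (0, 0), H = (1, 0), L = (0, 1); any affine frame gives the same invariant.
1. Y lies on line LH with LY:YH = 3:2 ⇒ Y = (3/5, 2/5)
2. X is the midpoint of YG ⇒ X = (3/10, 1/5)
3. Q lies on line YH with YQ:QH = 2:5 ⇒ Q = (5/7, 2/7)
4. N is where the line through X parallel to QG meets line LG ⇒ N = (0, 2/25)
5. R lies on line QN with QR:RN = 4:5 ⇒ R = (25/63, 34/175)
2·[XQY] = 2/35, 2·[QHR] = -184/1575
[XQY]:[QHR] = 2/35:-184/1575 = -45/92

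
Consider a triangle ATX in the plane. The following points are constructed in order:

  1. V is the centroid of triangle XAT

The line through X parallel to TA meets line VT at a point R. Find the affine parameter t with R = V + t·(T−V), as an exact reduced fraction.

t = -2

Set A = (0, 0), T = (1, 0), X = (0, 1); any affine frame gives the same invariant.
1. V is the centroid of triangle XAT ⇒ V = (1/3, 1/3)
through X parallel to TA: direction (-1, 0); meets VT at R = (-1, 1)
R = V + t·(T−V) with t = -2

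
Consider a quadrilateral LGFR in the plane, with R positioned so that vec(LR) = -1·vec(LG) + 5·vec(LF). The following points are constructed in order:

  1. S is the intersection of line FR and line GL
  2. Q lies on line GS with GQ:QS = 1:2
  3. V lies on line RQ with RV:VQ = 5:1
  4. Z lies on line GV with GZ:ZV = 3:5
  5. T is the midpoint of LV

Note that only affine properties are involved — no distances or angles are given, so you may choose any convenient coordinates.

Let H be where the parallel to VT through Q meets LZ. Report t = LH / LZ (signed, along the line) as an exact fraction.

t = 6/5

Work in coordinates with L = (0, 0), G = (1, 0), F = (0, 1), R = (-1, 5).
1. S is the intersection of line FR and line GL ⇒ S = (1/4, 0)
2. Q lies on line GS with GQ:QS = 1:2 ⇒ Q = (3/4, 0)
3. V lies on line RQ with RV:VQ = 5:1 ⇒ V = (11/24, 5/6)
4. Z lies on line GV with GZ:ZV = 3:5 ⇒ Z = (51/64, 5/16)
5. T is the midpoint of LV ⇒ T = (11/48, 5/12)
through Q parallel to VT: direction (-11/48, -5/12); meets LZ at H = (153/160, 3/8)
H = L + t·(Z−L) with t = 6/5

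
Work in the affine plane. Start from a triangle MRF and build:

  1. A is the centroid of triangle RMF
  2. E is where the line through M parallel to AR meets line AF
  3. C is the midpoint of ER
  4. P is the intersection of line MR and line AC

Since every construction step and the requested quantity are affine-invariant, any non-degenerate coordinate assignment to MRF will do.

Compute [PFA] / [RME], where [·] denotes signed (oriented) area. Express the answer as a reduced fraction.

Set M = (0, 0), R = (1, 0), F = (0, 1); any affine frame gives the same invariant.
1. A is the centroid of triangle RMF ⇒ A = (1/3, 1/3)
2. E is where the line through M parallel to AR meets line AF ⇒ E = (2/3, -1/3)
3. C is the midpoint of ER ⇒ C = (5/6, -1/6)
4. P is the intersection of line MR and line AC ⇒ P = (2/3, 0)
2·[PFA] = 1/9, 2·[RME] = 1/3
[PFA]:[RME] = 1/9:1/3 = 1/3

[PFA]:[RME] = 1/3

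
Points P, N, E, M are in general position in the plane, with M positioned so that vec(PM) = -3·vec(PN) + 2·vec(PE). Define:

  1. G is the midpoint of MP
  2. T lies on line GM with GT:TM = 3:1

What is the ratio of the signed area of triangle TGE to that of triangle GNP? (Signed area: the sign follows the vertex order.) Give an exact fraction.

Set P = (0, 0), N = (1, 0), E = (0, 1), M = (-3, 2); any affine frame gives the same invariant.
1. G is the midpoint of MP ⇒ G = (-3/2, 1)
2. T lies on line GM with GT:TM = 3:1 ⇒ T = (-21/8, 7/4)
2·[TGE] = 9/8, 2·[GNP] = -1
[TGE]:[GNP] = 9/8:-1 = -9/8

[TGE]:[GNP] = -9/8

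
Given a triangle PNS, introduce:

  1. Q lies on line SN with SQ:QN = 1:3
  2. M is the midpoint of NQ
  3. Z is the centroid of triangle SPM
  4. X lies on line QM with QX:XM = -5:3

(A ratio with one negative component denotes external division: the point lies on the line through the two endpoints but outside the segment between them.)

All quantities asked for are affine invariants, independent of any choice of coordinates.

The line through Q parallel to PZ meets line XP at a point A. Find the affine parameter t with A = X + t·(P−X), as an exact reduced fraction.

Assign P = (0, 0), N = (1, 0), S = (0, 1) — the answer is frame-independent, so this choice is without loss of generality.
1. Q lies on line SN with SQ:QN = 1:3 ⇒ Q = (1/4, 3/4)
2. M is the midpoint of NQ ⇒ M = (5/8, 3/8)
3. Z is the centroid of triangle SPM ⇒ Z = (5/24, 11/24)
4. X lies on line QM with QX:XM = -5:3 ⇒ X = (19/16, -3/16)
through Q parallel to PZ: direction (5/24, 11/24); meets XP at A = (-19/224, 3/224)
A = X + t·(P−X) with t = 15/14

t = 15/14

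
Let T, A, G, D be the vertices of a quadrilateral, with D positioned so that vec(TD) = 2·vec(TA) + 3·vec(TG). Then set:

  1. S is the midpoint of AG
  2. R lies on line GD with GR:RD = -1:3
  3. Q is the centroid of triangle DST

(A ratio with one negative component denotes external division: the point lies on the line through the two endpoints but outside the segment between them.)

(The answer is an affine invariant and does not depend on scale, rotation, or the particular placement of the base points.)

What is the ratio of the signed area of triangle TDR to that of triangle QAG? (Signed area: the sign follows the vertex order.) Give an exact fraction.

Assign T = (0, 0), A = (1, 0), G = (0, 1), D = (2, 3) — the answer is frame-independent, so this choice is without loss of generality.
1. S is the midpoint of AG ⇒ S = (1/2, 1/2)
2. R lies on line GD with GR:RD = -1:3 ⇒ R = (-1, 0)
3. Q is the centroid of triangle DST ⇒ Q = (5/6, 7/6)
2·[TDR] = 3, 2·[QAG] = -1
[TDR]:[QAG] = 3:-1 = -3

[TDR]:[QAG] = -3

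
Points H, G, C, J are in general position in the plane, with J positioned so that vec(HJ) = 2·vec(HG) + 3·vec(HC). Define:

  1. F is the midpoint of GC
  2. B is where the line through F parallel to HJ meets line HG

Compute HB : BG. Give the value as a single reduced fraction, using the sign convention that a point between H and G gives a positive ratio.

HB:BG = 1/5

Assign H = (0, 0), G = (1, 0), C = (0, 1), J = (2, 3) — the answer is frame-independent, so this choice is without loss of generality.
1. F is the midpoint of GC ⇒ F = (1/2, 1/2)
2. B is where the line through F parallel to HJ meets line HG ⇒ B = (1/6, 0)
B = H + t·(G−H) with t = 1/6, so HB:BG = t:(1−t) = 1/6:5/6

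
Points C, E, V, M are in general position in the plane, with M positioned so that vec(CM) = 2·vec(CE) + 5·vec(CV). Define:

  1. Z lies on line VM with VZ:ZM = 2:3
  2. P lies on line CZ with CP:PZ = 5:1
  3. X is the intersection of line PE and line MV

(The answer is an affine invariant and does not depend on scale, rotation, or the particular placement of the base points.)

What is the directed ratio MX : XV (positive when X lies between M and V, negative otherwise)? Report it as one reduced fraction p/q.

Set C = (0, 0), E = (1, 0), V = (0, 1), M = (2, 5); any affine frame gives the same invariant.
1. Z lies on line VM with VZ:ZM = 2:3 ⇒ Z = (4/5, 13/5)
2. P lies on line CZ with CP:PZ = 5:1 ⇒ P = (2/3, 13/6)
3. X is the intersection of line PE and line MV ⇒ X = (11/17, 39/17)
X = M + t·(V−M) with t = 23/34, so MX:XV = t:(1−t) = 23/34:11/34

MX:XV = 23/11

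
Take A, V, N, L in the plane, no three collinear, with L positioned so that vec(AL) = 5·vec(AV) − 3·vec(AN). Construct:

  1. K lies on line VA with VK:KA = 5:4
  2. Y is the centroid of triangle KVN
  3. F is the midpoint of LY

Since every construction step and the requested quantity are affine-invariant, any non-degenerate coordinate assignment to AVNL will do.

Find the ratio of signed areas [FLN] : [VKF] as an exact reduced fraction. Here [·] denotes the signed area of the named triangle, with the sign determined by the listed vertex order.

Assign A = (0, 0), V = (1, 0), N = (0, 1), L = (5, -3) — the answer is frame-independent, so this choice is without loss of generality.
1. K lies on line VA with VK:KA = 5:4 ⇒ K = (4/9, 0)
2. Y is the centroid of triangle KVN ⇒ Y = (13/27, 1/3)
3. F is the midpoint of LY ⇒ F = (74/27, -4/3)
2·[FLN] = 19/27, 2·[VKF] = 20/27
[FLN]:[VKF] = 19/27:20/27 = 19/20

[FLN]:[VKF] = 19/20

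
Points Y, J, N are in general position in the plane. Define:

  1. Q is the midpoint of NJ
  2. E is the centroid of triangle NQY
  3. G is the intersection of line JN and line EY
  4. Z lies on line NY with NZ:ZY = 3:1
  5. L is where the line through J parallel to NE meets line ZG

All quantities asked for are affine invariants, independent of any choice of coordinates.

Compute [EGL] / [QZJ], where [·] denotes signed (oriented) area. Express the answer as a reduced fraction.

[EGL]:[QZJ] = -1/15

Work in coordinates with Y = (0, 0), J = (1, 0), N = (0, 1).
1. Q is the midpoint of NJ ⇒ Q = (1/2, 1/2)
2. E is the centroid of triangle NQY ⇒ E = (1/6, 1/2)
3. G is the intersection of line JN and line EY ⇒ G = (1/4, 3/4)
4. Z lies on line NY with NZ:ZY = 3:1 ⇒ Z = (0, 1/4)
5. L is where the line through J parallel to NE meets line ZG ⇒ L = (11/20, 27/20)
2·[EGL] = -1/40, 2·[QZJ] = 3/8
[EGL]:[QZJ] = -1/40:3/8 = -1/15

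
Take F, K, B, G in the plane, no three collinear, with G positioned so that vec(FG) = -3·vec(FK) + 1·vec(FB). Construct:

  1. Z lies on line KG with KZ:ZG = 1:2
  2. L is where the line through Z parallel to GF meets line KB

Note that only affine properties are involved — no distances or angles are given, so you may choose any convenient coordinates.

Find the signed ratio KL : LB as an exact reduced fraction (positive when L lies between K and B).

Choose coordinates F = (0, 0), K = (1, 0), B = (0, 1), G = (-3, 1).
1. Z lies on line KG with KZ:ZG = 1:2 ⇒ Z = (-1/3, 1/3)
2. L is where the line through Z parallel to GF meets line KB ⇒ L = (7/6, -1/6)
L = K + t·(B−K) with t = -1/6, so KL:LB = t:(1−t) = -1/6:7/6

KL:LB = -1/7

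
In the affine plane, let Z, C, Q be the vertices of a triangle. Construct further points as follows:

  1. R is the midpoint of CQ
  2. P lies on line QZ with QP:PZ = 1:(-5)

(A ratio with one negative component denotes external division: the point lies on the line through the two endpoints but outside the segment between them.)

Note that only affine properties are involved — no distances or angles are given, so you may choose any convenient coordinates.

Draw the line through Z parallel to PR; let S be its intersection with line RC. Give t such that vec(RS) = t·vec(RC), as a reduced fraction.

t = -5

Assign Z = (0, 0), C = (1, 0), Q = (0, 1) — the answer is frame-independent, so this choice is without loss of generality.
1. R is the midpoint of CQ ⇒ R = (1/2, 1/2)
2. P lies on line QZ with QP:PZ = 1:(-5) ⇒ P = (0, 5/4)
through Z parallel to PR: direction (1/2, -3/4); meets RC at S = (-2, 3)
S = R + t·(C−R) with t = -5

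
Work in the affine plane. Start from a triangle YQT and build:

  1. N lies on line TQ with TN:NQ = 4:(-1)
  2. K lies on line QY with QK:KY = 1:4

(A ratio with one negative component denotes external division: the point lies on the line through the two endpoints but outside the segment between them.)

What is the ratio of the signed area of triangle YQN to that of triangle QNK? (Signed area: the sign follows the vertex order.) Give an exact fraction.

[YQN]:[QNK] = 5

Choose coordinates Y = (0, 0), Q = (1, 0), T = (0, 1).
1. N lies on line TQ with TN:NQ = 4:(-1) ⇒ N = (4/3, -1/3)
2. K lies on line QY with QK:KY = 1:4 ⇒ K = (4/5, 0)
2·[YQN] = -1/3, 2·[QNK] = -1/15
[YQN]:[QNK] = -1/3:-1/15 = 5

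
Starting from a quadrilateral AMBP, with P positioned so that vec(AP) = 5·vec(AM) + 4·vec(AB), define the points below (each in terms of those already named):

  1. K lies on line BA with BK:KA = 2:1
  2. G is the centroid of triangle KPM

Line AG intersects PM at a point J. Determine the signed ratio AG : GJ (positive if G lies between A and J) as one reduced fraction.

Choose coordinates A = (0, 0), M = (1, 0), B = (0, 1), P = (5, 4).
1. K lies on line BA with BK:KA = 2:1 ⇒ K = (0, 1/3)
2. G is the centroid of triangle KPM ⇒ G = (2, 13/9)
line AG meets PM at J = (18/5, 13/5)
G = A + t·(J−A) with t = 5/9, so AG:GJ = 5/9:4/9

AG:GJ = 5/4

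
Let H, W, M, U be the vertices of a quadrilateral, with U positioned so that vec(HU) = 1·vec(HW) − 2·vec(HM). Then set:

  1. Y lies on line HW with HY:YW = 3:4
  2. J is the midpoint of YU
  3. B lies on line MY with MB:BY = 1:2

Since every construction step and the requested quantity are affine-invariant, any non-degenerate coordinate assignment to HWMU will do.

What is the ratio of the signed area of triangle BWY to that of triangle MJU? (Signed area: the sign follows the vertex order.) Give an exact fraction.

[BWY]:[MJU] = 8/3

Work in coordinates with H = (0, 0), W = (1, 0), M = (0, 1), U = (1, -2).
1. Y lies on line HW with HY:YW = 3:4 ⇒ Y = (3/7, 0)
2. J is the midpoint of YU ⇒ J = (5/7, -1)
3. B lies on line MY with MB:BY = 1:2 ⇒ B = (1/7, 2/3)
2·[BWY] = -8/21, 2·[MJU] = -1/7
[BWY]:[MJU] = -8/21:-1/7 = 8/3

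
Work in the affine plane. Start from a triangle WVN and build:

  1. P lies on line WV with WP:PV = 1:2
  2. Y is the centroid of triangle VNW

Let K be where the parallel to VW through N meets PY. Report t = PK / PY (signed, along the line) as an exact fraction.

Choose coordinates W = (0, 0), V = (1, 0), N = (0, 1).
1. P lies on line WV with WP:PV = 1:2 ⇒ P = (1/3, 0)
2. Y is the centroid of triangle VNW ⇒ Y = (1/3, 1/3)
through N parallel to VW: direction (-1, 0); meets PY at K = (1/3, 1)
K = P + t·(Y−P) with t = 3

t = 3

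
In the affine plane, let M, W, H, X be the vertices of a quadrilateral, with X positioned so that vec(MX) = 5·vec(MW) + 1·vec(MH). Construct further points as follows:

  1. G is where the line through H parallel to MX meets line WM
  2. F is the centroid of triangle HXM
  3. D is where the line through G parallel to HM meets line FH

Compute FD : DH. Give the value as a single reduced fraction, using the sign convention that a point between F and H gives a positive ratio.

FD:DH = -4/3

Set M = (0, 0), W = (1, 0), H = (0, 1), X = (5, 1); any affine frame gives the same invariant.
1. G is where the line through H parallel to MX meets line WM ⇒ G = (-5, 0)
2. F is the centroid of triangle HXM ⇒ F = (5/3, 2/3)
3. D is where the line through G parallel to HM meets line FH ⇒ D = (-5, 2)
D = F + t·(H−F) with t = 4, so FD:DH = t:(1−t) = 4:-3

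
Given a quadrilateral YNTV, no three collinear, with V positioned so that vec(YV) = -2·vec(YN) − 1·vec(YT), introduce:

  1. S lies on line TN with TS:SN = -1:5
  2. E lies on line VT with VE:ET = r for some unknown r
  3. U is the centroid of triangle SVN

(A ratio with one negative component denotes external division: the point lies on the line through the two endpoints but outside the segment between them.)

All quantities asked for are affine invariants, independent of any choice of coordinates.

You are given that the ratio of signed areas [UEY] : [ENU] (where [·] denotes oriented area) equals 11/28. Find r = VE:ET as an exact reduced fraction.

Choose coordinates Y = (0, 0), N = (1, 0), T = (0, 1), V = (-2, -1).
1. S lies on line TN with TS:SN = -1:5 ⇒ S = (-1/4, 5/4)
2. With VE:ET = r, write λ = r/(r+1) so E = V + λ·(T−V); E is affine-linear in λ
3. U is the centroid of triangle SVN ⇒ U = (-5/12, 1/12)
Every point depending on E is an affine combination of E and λ-independent points, so each such coordinate is linear in λ; the λ² term in each signed area is a multiple of (T−V)×(T−V) = 0, so 2·[UEY] and 2·[ENU] are each linear in λ. Evaluating at λ=0 and λ=1:
  2·[UEY] = −λ + 7/12,   2·[ENU] = -3·λ + 5/3
So [UEY]:[ENU] = (−λ + 7/12) / (-3·λ + 5/3). Setting this equal to 11/28:
  −λ + 7/12 = 11/28·(-3·λ + 5/3)  ⇒  λ = 2/5
Then r = λ/(1−λ) = (2/5)/(3/5) = 2/3. Check: with r = 2/3, E = (-6/5, -1/5) and [UEY]:[ENU] = 11/28 as required.

r = 2/3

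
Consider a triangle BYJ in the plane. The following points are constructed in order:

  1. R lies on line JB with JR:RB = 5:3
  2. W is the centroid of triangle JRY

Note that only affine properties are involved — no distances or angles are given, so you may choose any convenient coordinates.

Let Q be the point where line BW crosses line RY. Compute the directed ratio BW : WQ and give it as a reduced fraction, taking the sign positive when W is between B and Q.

BW:WQ = -14/5

Assign B = (0, 0), Y = (1, 0), J = (0, 1) — the answer is frame-independent, so this choice is without loss of generality.
1. R lies on line JB with JR:RB = 5:3 ⇒ R = (0, 3/8)
2. W is the centroid of triangle JRY ⇒ W = (1/3, 11/24)
line BW meets RY at Q = (3/14, 33/112)
W = B + t·(Q−B) with t = 14/9, so BW:WQ = 14/9:-5/9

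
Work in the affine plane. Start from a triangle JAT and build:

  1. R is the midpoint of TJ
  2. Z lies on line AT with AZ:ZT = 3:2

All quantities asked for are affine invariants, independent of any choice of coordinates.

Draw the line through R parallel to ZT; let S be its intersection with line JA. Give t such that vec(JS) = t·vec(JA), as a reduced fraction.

Assign J = (0, 0), A = (1, 0), T = (0, 1) — the answer is frame-independent, so this choice is without loss of generality.
1. R is the midpoint of TJ ⇒ R = (0, 1/2)
2. Z lies on line AT with AZ:ZT = 3:2 ⇒ Z = (2/5, 3/5)
through R parallel to ZT: direction (-2/5, 2/5); meets JA at S = (1/2, 0)
S = J + t·(A−J) with t = 1/2

t = 1/2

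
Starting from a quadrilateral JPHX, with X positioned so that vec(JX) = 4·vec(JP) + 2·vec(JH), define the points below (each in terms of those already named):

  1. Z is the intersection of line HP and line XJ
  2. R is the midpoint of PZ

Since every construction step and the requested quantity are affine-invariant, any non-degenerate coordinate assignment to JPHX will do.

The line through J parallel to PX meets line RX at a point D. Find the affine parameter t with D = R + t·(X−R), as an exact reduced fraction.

t = -7/5

Work in coordinates with J = (0, 0), P = (1, 0), H = (0, 1), X = (4, 2).
1. Z is the intersection of line HP and line XJ ⇒ Z = (2/3, 1/3)
2. R is the midpoint of PZ ⇒ R = (5/6, 1/6)
through J parallel to PX: direction (3, 2); meets RX at D = (-18/5, -12/5)
D = R + t·(X−R) with t = -7/5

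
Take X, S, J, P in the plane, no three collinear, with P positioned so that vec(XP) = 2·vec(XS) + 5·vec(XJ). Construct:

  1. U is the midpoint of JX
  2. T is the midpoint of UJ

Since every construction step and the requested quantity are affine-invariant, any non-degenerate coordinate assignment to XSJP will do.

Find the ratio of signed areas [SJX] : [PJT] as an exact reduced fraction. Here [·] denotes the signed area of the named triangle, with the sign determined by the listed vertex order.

Work in coordinates with X = (0, 0), S = (1, 0), J = (0, 1), P = (2, 5).
1. U is the midpoint of JX ⇒ U = (0, 1/2)
2. T is the midpoint of UJ ⇒ T = (0, 3/4)
2·[SJX] = 1, 2·[PJT] = 1/2
[SJX]:[PJT] = 1:1/2 = 2

[SJX]:[PJT] = 2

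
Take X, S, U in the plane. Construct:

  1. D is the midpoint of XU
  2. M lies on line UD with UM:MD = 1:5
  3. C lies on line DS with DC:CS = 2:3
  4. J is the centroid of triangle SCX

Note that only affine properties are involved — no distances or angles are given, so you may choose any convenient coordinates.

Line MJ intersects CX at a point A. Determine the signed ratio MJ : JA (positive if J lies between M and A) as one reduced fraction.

MJ:JA = -14/3

Set X = (0, 0), S = (1, 0), U = (0, 1); any affine frame gives the same invariant.
1. D is the midpoint of XU ⇒ D = (0, 1/2)
2. M lies on line UD with UM:MD = 1:5 ⇒ M = (0, 11/12)
3. C lies on line DS with DC:CS = 2:3 ⇒ C = (2/5, 3/10)
4. J is the centroid of triangle SCX ⇒ J = (7/15, 1/10)
line MJ meets CX at A = (11/30, 11/40)
J = M + t·(A−M) with t = 14/11, so MJ:JA = 14/11:-3/11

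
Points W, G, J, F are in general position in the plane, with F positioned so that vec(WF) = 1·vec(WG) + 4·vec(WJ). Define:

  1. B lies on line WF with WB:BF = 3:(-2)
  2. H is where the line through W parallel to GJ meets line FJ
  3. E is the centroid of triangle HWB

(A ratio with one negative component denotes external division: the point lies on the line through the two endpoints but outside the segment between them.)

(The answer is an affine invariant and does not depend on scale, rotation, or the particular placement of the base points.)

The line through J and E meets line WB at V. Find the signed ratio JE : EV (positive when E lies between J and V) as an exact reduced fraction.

JE:EV = 7/5

Work in coordinates with W = (0, 0), G = (1, 0), J = (0, 1), F = (1, 4).
1. B lies on line WF with WB:BF = 3:(-2) ⇒ B = (3, 12)
2. H is where the line through W parallel to GJ meets line FJ ⇒ H = (-1/4, 1/4)
3. E is the centroid of triangle HWB ⇒ E = (11/12, 49/12)
line JE meets WB at V = (11/7, 44/7)
E = J + t·(V−J) with t = 7/12, so JE:EV = 7/12:5/12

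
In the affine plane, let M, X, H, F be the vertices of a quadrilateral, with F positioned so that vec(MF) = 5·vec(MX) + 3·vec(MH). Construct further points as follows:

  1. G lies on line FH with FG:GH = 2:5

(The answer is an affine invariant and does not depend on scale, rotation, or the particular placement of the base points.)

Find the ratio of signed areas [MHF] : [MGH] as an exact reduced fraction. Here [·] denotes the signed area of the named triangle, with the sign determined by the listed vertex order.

Choose coordinates M = (0, 0), X = (1, 0), H = (0, 1), F = (5, 3).
1. G lies on line FH with FG:GH = 2:5 ⇒ G = (25/7, 17/7)
2·[MHF] = -5, 2·[MGH] = 25/7
[MHF]:[MGH] = -5:25/7 = -7/5

[MHF]:[MGH] = -7/5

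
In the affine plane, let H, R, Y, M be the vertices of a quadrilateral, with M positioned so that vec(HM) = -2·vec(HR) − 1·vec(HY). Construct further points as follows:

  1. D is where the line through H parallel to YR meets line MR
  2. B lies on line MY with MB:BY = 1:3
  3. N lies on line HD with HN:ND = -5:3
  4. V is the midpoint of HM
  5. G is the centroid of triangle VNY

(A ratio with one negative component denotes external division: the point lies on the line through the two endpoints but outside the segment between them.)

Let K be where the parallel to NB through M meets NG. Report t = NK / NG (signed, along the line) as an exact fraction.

t = -54/55

Set H = (0, 0), R = (1, 0), Y = (0, 1), M = (-2, -1); any affine frame gives the same invariant.
1. D is where the line through H parallel to YR meets line MR ⇒ D = (1/4, -1/4)
2. B lies on line MY with MB:BY = 1:3 ⇒ B = (-3/2, -1/2)
3. N lies on line HD with HN:ND = -5:3 ⇒ N = (5/8, -5/8)
4. V is the midpoint of HM ⇒ V = (-1, -1/2)
5. G is the centroid of triangle VNY ⇒ G = (-1/8, -1/24)
through M parallel to NB: direction (-17/8, 1/8); meets NG at K = (599/440, -527/440)
K = N + t·(G−N) with t = -54/55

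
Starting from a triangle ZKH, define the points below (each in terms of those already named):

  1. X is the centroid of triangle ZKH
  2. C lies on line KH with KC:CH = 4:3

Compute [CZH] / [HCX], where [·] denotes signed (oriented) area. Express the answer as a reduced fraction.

[CZH]:[HCX] = 3

Assign Z = (0, 0), K = (1, 0), H = (0, 1) — the answer is frame-independent, so this choice is without loss of generality.
1. X is the centroid of triangle ZKH ⇒ X = (1/3, 1/3)
2. C lies on line KH with KC:CH = 4:3 ⇒ C = (3/7, 4/7)
2·[CZH] = -3/7, 2·[HCX] = -1/7
[CZH]:[HCX] = -3/7:-1/7 = 3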